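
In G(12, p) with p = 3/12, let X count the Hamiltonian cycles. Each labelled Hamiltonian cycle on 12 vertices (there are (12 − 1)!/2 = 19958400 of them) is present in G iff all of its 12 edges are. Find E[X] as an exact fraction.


K_12 has (12 − 1)!/2 = 19958400 labelled Hamiltonian cycles.
For each such Hamiltonian cycle H, let X_H = 1 if all 12 edges of H are present in G. Then P[X_H = 1] = p^{12} = (1/4)^{12} = 1/16777216.
By linearity of expectation: E[X] = Σ_H E[X_H] = 19958400 · p^{12} = 19958400 · 1/16777216 = 155925/131072.
Numerically: E[X] ≈ 1.1896.

E[X] = 19958400 · (1/4)^{12} = 155925/131072 ≈ 1.1896.


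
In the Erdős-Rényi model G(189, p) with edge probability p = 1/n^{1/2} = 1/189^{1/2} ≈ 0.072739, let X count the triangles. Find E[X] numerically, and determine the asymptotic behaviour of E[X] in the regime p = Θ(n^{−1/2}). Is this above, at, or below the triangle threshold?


Number of potential triangles: C(189, 3) = 1107414.
Each occurs with probability p³ ≈ (0.072739)³ ≈ 3.8486400e-04.
By linearity: E[X] = C(189, 3)·p³ ≈ 1107414 · 3.8486400e-04 ≈ 426.20379.
Since α = 1/2 < 1, p = c/n^{1/2} ≫ 1/n is above the triangle threshold p ~ 1/n. Asymptotically E[X] ~ (c³/6)·n^{3(1−α)} = (1³/6)·n^{1.5} → ∞; triangles are abundant w.h.p.

E[X] ≈ 426.20379; in regime p = Θ(1/n^{1/2}) E[X] diverges (above the triangle threshold p ~ 1/n).


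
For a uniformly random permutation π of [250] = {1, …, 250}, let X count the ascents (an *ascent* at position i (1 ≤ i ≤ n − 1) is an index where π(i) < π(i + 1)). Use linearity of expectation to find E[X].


Write X = Σ X_I over i = 1, …, 249, with X_I the indicator of one ascent.
There are 249 indicators.
For each fixed i, the pair (π(i), π(i+1)) is a uniformly random ordered pair of distinct values from {1, …, 250}; by symmetry P[π(i) < π(i+1)] = 1/2.
By linearity: E[X] = 249 · (1/2) = (250 − 1) · (1/2) = 249/2 ≈ 124.500000.

E[X] = 249/2 = 124.500000.


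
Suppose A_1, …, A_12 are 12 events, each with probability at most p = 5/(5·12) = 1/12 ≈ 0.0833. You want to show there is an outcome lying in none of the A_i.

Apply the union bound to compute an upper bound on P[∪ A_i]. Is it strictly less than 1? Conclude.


Union bound: P[∪_{i=1}^{12} A_i] ≤ Σ_i P[A_i] ≤ 12·p = 12·(1/12) = 1.
Numerically: 1 ≈ 1.0000.
Is 1 < 1? NO.
Since the bound 1 is ≥ 1, the union bound is uninformative here; it does NOT by itself certify existence.

12·p = 1 ≈ 1.0000; existence NOT certified by the union bound.


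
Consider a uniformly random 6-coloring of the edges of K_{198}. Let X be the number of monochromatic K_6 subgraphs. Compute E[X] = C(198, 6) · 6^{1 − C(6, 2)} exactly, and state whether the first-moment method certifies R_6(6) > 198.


E[X] = C(198, 6) · 6^{1 − 15} = 77526225777 · 6^{−14} = 77526225777/78364164096.
As a reduced fraction: E[X] = 25842075259/26121388032 ≈ 0.9893.
Is E[X] < 1? YES.
Since E[X] < 1, there exists a 6-coloring of K_{198} with no monochromatic K_6; hence R_6(6) > 198.

E[X] = 25842075259/26121388032 ≈ 0.9893; E[X] < 1, so R_6(6) > 198.


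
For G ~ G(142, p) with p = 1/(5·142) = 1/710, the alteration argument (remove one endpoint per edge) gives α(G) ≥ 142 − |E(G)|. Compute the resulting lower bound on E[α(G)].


E[|E(G)|] = C(142, 2)·p = 10011 · (1/710) = 141/10.
E[α(G)] ≥ n − E[|E(G)|] = 142 − 141/10 = 1279/10.
Numerically: ≈ 127.90000.
(This is only a lower bound; the true E[α(G)] may be larger.)

E[α(G)] ≥ 1279/10 ≈ 127.90000.


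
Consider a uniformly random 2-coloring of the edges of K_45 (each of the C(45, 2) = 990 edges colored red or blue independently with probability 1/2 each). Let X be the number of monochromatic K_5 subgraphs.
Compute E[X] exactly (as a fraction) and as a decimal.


Let X = Σ_S X_S over the C(45, 5) = 1221759 subsets S of size 5, where X_S = 1 if the K_5 on S is monochromatic.
For a fixed S, the K_5 on S has C(5, 2) = 10 edges. P[all 10 edges red] = (1/2)^10, and likewise for blue, so P[monochromatic] = 2·(1/2)^10 = 2^{1 − 10} = 1/512.
By linearity of expectation: E[X] = C(45, 5) · 2^{1 − 10} = 1221759 · 1/512 = 1221759/512.
Numerically: E[X] ≈ 2386.248.

E[X] = C(45,5)·2^(1−C(5,2)) = 1221759/512 ≈ 2386.248.


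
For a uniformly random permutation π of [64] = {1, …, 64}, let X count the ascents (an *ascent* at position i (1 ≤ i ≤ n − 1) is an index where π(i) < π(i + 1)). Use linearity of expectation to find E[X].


Write X = Σ X_I over i = 1, …, 63, with X_I the indicator of one ascent.
There are 63 indicators.
For each fixed i, the pair (π(i), π(i+1)) is a uniformly random ordered pair of distinct values from {1, …, 64}; by symmetry P[π(i) < π(i+1)] = 1/2.
By linearity: E[X] = 63 · (1/2) = (64 − 1) · (1/2) = 63/2 ≈ 31.500000.

E[X] = 63/2 = 31.500000.


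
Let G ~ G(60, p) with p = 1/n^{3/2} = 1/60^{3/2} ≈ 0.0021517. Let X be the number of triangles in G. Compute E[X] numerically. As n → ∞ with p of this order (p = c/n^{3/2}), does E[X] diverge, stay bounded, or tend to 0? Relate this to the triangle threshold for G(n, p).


Number of potential triangles: C(60, 3) = 34220.
Each occurs with probability p³ ≈ (0.0021517)³ ≈ 9.9613769e-09.
By linearity: E[X] = C(60, 3)·p³ ≈ 34220 · 9.9613769e-09 ≈ 0.00034.
Since α = 3/2 > 1, p = c/n^{3/2} = o(1/n) is below the triangle threshold p ~ 1/n. Asymptotically E[X] ~ (c³/6)·n^{3(1−α)} = (1³/6)·n^{-1.5} → 0, so by Markov's inequality G has no triangles w.h.p.

E[X] ≈ 0.00034; in regime p = Θ(1/n^{3/2}) E[X] tends to 0 (below the triangle threshold p ~ 1/n).


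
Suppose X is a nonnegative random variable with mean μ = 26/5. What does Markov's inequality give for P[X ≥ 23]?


μ = E[X] = 26/5, a = 23.
Markov: P[X ≥ 23] ≤ μ/a = (26/5)/23 = 26/115.
Numerically: ≈ 0.226.
(Since a = 23 > μ = 5.200, the bound 26/115 is < 1 and informative.)

P[X ≥ 23] ≤ 26/115 ≈ 0.226.


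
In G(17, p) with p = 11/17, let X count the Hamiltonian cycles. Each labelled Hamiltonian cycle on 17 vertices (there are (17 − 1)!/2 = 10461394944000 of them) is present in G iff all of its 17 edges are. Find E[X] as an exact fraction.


K_17 has (17 − 1)!/2 = 10461394944000 labelled Hamiltonian cycles.
For each such Hamiltonian cycle H, let X_H = 1 if all 17 edges of H are present in G. Then P[X_H = 1] = p^{17} = (11/17)^{17} = 505447028499293771/827240261886336764177.
By linearity: E[X] = Σ_H E[X_H] = 10461394944000 · p^{17} = 10461394944000 · 505447028499293771/827240261886336764177 = 5287680988402335763510093824000/827240261886336764177.
Numerically: E[X] ≈ 6.392e+09.

E[X] = 10461394944000 · (11/17)^{17} = 5287680988402335763510093824000/827240261886336764177 ≈ 6.392e+09.


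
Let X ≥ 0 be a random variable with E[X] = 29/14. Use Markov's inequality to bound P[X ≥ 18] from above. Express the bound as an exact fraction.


μ = E[X] = 29/14, a = 18.
Markov: P[X ≥ 18] ≤ μ/a = (29/14)/18 = 29/252.
Numerically: ≈ 0.1151.
(Since a = 18 > μ = 2.0714, the bound 29/252 is < 1 and informative.)

P[X ≥ 18] ≤ 29/252 ≈ 0.1151.


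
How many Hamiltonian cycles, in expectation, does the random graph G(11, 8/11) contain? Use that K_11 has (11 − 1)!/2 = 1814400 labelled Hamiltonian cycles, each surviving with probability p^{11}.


K_11 has (11 − 1)!/2 = 1814400 labelled Hamiltonian cycles.
For each such Hamiltonian cycle H, let X_H = 1 if all 11 edges of H are present in G. Then P[X_H = 1] = p^{11} = (8/11)^{11} = 8589934592/285311670611.
By linearity: E[X] = Σ_H E[X_H] = 1814400 · p^{11} = 1814400 · 8589934592/285311670611 = 15585577323724800/285311670611.
Numerically: E[X] ≈ 5.46e+04.

E[X] = 1814400 · (8/11)^{11} = 15585577323724800/285311670611 ≈ 5.46e+04.


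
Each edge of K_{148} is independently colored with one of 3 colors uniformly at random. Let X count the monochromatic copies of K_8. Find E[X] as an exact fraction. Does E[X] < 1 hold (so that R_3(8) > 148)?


E[X] = C(148, 8) · 3^{1 − 28} = 4709614623714 · 3^{−27} = 4709614623714/7625597484987.
As a reduced fraction: E[X] = 523290513746/847288609443 ≈ 0.6176060.
Is E[X] < 1? YES.
Since E[X] < 1, there exists a 3-coloring of K_{148} with no monochromatic K_8; hence R_3(8) > 148.

E[X] = 523290513746/847288609443 ≈ 0.6176060; E[X] < 1, so R_3(8) > 148.


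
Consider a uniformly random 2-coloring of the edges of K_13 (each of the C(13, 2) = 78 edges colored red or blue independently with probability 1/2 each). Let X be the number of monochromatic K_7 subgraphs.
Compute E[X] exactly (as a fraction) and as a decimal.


Let X = Σ_S X_S over the C(13, 7) = 1716 subsets S of size 7, where X_S = 1 if the K_7 on S is monochromatic.
For a fixed S, the K_7 on S has C(7, 2) = 21 edges. P[all 21 edges red] = (1/2)^21, and likewise for blue, so P[monochromatic] = 2·(1/2)^21 = 2^{1 − 21} = 1/1048576.
By linearity: E[X] = C(13, 7) · 2^{1 − 21} = 1716 · 1/1048576 = 429/262144.
Numerically: E[X] ≈ 0.001637.

E[X] = C(13,7)·2^(1−C(7,2)) = 429/262144 ≈ 0.001637.


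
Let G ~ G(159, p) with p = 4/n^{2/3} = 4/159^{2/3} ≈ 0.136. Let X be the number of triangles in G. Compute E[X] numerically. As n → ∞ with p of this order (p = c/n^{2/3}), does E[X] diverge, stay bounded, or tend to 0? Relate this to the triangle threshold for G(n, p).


Number of potential triangles: C(159, 3) = 657359.
Each occurs with probability p³ ≈ (0.136)³ ≈ 2.53155e-03.
By linearity: E[X] = C(159, 3)·p³ ≈ 657359 · 2.53155e-03 ≈ 1664.134.
Since α = 2/3 < 1, p = c/n^{2/3} ≫ 1/n is above the triangle threshold p ~ 1/n. Asymptotically E[X] ~ (c³/6)·n^{3(1−α)} = (4³/6)·n^{1} → ∞; triangles are abundant w.h.p.

E[X] ≈ 1664.134; in regime p = Θ(1/n^{2/3}) E[X] diverges (above the triangle threshold p ~ 1/n).


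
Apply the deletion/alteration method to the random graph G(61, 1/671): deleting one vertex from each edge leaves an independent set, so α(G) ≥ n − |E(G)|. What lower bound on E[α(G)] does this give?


E[|E(G)|] = C(61, 2)·p = 1830 · (1/671) = 30/11.
E[α(G)] ≥ n − E[|E(G)|] = 61 − 30/11 = 641/11.
Numerically: ≈ 58.272727.
(This is only a lower bound; the true E[α(G)] may be larger.)

E[α(G)] ≥ 641/11 ≈ 58.272727.


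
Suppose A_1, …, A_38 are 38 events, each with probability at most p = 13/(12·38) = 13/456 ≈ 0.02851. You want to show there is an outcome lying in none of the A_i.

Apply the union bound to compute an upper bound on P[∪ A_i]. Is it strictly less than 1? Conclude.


Union bound: P[∪_{i=1}^{38} A_i] ≤ Σ_i P[A_i] ≤ 38·p = 38·(13/456) = 13/12.
Numerically: 13/12 ≈ 1.08333.
Is 13/12 < 1? NO.
Since the bound 13/12 is ≥ 1, the union bound is uninformative here; it does NOT by itself certify existence.

38·p = 13/12 ≈ 1.08333; existence NOT certified by the union bound.


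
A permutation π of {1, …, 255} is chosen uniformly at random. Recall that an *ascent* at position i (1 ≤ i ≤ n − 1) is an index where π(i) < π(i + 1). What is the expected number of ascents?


Write X = Σ X_I over i = 1, …, 254, with X_I the indicator of one ascent.
There are 254 indicators.
For each fixed i, the pair (π(i), π(i+1)) is a uniformly random ordered pair of distinct values from {1, …, 255}; by symmetry P[π(i) < π(i+1)] = 1/2.
By linearity: E[X] = 254 · (1/2) = (255 − 1) · (1/2) = 127 ≈ 127.000000.

E[X] = 127 = 127.000000.


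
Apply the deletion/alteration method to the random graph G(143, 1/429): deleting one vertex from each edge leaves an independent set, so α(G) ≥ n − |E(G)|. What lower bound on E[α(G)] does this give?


E[|E(G)|] = C(143, 2)·p = 10153 · (1/429) = 71/3.
E[α(G)] ≥ n − E[|E(G)|] = 143 − 71/3 = 358/3.
Numerically: ≈ 119.33333.
(This is only a lower bound; the true E[α(G)] may be larger.)

E[α(G)] ≥ 358/3 ≈ 119.33333.


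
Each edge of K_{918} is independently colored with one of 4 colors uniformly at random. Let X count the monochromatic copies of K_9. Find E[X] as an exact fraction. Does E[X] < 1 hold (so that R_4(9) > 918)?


E[X] = C(918, 9) · 4^{1 − 36} = 1226696518272037432620 · 4^{−35} = 1226696518272037432620/1180591620717411303424.
As a reduced fraction: E[X] = 306674129568009358155/295147905179352825856 ≈ 1.039052.
Is E[X] < 1? NO.
Since E[X] ≥ 1, the first-moment bound is inconclusive at n = 918; it does NOT by itself certify R_4(9) > 918.

E[X] = 306674129568009358155/295147905179352825856 ≈ 1.039052; E[X] ≥ 1; first-moment method inconclusive here.


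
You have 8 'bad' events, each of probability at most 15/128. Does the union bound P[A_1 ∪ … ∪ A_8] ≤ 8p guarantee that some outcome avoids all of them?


Union bound: P[∪_{i=1}^{8} A_i] ≤ Σ_i P[A_i] ≤ 8·p = 8·(15/128) = 15/16.
Numerically: 15/16 ≈ 0.938.
Is 15/16 < 1? YES.
Since P[∪ A_i] ≤ 15/16 < 1, the complement has P[∩ A_i^c] ≥ 1 − 15/16 = 1/16 > 0, so some outcome avoids every A_i.

8·p = 15/16 ≈ 0.938; existence CERTIFIED by the union bound.


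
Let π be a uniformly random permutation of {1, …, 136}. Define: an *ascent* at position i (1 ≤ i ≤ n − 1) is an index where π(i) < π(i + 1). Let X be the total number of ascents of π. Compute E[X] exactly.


Write X = Σ X_I over i = 1, …, 135, with X_I the indicator of one ascent.
There are 135 indicators.
For each fixed i, the pair (π(i), π(i+1)) is a uniformly random ordered pair of distinct values from {1, …, 136}; by symmetry P[π(i) < π(i+1)] = 1/2.
By linearity: E[X] = 135 · (1/2) = (136 − 1) · (1/2) = 135/2 ≈ 67.500000.

E[X] = 135/2 = 67.500000.


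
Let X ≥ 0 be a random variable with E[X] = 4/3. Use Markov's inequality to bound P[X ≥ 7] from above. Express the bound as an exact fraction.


μ = E[X] = 4/3, a = 7.
Markov: P[X ≥ 7] ≤ μ/a = (4/3)/7 = 4/21.
Numerically: ≈ 0.19048.
(Since a = 7 > μ = 1.33333, the bound 4/21 is < 1 and informative.)

P[X ≥ 7] ≤ 4/21 ≈ 0.19048.


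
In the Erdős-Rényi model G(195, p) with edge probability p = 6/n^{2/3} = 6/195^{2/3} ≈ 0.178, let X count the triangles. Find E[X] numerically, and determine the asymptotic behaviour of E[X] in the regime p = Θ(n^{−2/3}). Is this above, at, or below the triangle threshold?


Number of potential triangles: C(195, 3) = 1216865.
Each occurs with probability p³ ≈ (0.178)³ ≈ 5.68047e-03.
By linearity: E[X] = C(195, 3)·p³ ≈ 1216865 · 5.68047e-03 ≈ 6912.369.
Since α = 2/3 < 1, p = c/n^{2/3} ≫ 1/n is above the triangle threshold p ~ 1/n. Asymptotically E[X] ~ (c³/6)·n^{3(1−α)} = (6³/6)·n^{1} → ∞; triangles are abundant w.h.p.

E[X] ≈ 6912.369; in regime p = Θ(1/n^{2/3}) E[X] diverges (above the triangle threshold p ~ 1/n).


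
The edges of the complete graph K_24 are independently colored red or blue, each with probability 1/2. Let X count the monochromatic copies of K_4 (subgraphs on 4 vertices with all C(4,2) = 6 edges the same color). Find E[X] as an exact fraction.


Let X = Σ_S X_S over the C(24, 4) = 10626 subsets S of size 4, where X_S = 1 if the K_4 on S is monochromatic.
For a fixed S, the K_4 on S has C(4, 2) = 6 edges. P[all 6 edges red] = (1/2)^6, and likewise for blue, so P[monochromatic] = 2·(1/2)^6 = 2^{1 − 6} = 1/32.
By linearity of expectation: E[X] = C(24, 4) · 2^{1 − 6} = 10626 · 1/32 = 5313/16.
Numerically: E[X] ≈ 332.062.

E[X] = C(24,4)·2^(1−C(4,2)) = 5313/16 ≈ 332.062.


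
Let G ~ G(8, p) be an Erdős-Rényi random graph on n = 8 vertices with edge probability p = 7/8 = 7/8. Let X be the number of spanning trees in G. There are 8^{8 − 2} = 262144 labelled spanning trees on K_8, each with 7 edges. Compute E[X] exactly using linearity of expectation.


K_8 has 8^{8 − 2} = 262144 labelled spanning trees.
For each such spanning tree H, let X_H = 1 if all 7 edges of H are present in G. Then P[X_H = 1] = p^{7} = (7/8)^{7} = 823543/2097152.
By linearity: E[X] = Σ_H E[X_H] = 262144 · p^{7} = 262144 · 823543/2097152 = 823543/8.
Numerically: E[X] ≈ 1.029e+05.

E[X] = 262144 · (7/8)^{7} = 823543/8 ≈ 1.029e+05.


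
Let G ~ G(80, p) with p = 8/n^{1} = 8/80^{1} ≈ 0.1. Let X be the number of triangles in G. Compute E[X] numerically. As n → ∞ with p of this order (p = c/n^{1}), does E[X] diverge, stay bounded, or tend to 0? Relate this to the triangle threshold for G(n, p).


Number of potential triangles: C(80, 3) = 82160.
Each occurs with probability p³ ≈ (0.1)³ ≈ 1.00000e-03.
By linearity: E[X] = C(80, 3)·p³ ≈ 82160 · 1.00000e-03 ≈ 82.160.
Here α = 1, so p = 8/n is exactly at the triangle threshold p ~ 1/n. Asymptotically E[X] → c³/6 = 8³/6 = 256/3 ≈ 85.333, a bounded constant. In this regime the triangle count is asymptotically Poisson(c³/6).

E[X] ≈ 82.160; in regime p = Θ(1/n^{1}) E[X] stays bounded (at the triangle threshold p ~ 1/n).


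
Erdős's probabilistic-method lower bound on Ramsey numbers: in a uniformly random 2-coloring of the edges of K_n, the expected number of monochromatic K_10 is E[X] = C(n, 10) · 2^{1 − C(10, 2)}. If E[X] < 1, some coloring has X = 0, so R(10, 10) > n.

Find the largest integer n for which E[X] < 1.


We need C(n, 10) · 2^{1 − 45} < 1, i.e. C(n, 10) < 2^{45 − 1} = 17592186044416.
Check values of n near the boundary:
  n = 97: C(97, 10) = 12576469727536; 12576469727536 < 17592186044416? YES
  n = 98: C(98, 10) = 14005614014756; 14005614014756 < 17592186044416? YES
  n = 99: C(99, 10) = 15579278510796; 15579278510796 < 17592186044416? YES
  n = 100: C(100, 10) = 17310309456440; 17310309456440 < 17592186044416? YES
  n = 101: C(101, 10) = 19212541264840; 19212541264840 < 17592186044416? NO
  n = 102: C(102, 10) = 21300860967540; 21300860967540 < 17592186044416? NO
  n = 103: C(103, 10) = 23591276125340; 23591276125340 < 17592186044416? NO
The largest n with C(n, 10) < 17592186044416 is n = 100 (where E[X] = 2163788682055/2199023255552 ≈ 0.983977). Hence R(10, 10) > 100, i.e. R(10, 10) ≥ 101.

Largest n = 100; hence R(10, 10) > 100.


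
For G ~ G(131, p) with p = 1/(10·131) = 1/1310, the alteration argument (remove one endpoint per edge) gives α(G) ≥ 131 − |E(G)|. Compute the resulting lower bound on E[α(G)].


E[|E(G)|] = C(131, 2)·p = 8515 · (1/1310) = 13/2.
E[α(G)] ≥ n − E[|E(G)|] = 131 − 13/2 = 249/2.
Numerically: ≈ 124.500.
(This is only a lower bound; the true E[α(G)] may be larger.)

E[α(G)] ≥ 249/2 ≈ 124.500.


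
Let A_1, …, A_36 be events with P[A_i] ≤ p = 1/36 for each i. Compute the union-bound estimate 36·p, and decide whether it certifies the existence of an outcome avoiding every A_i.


Union bound: P[∪_{i=1}^{36} A_i] ≤ Σ_i P[A_i] ≤ 36·p = 36·(1/36) = 1.
Numerically: 1 ≈ 1.0000.
Is 1 < 1? NO.
Since the bound 1 is ≥ 1, the union bound is uninformative here; it does NOT by itself certify existence.

36·p = 1 ≈ 1.0000; existence NOT certified by the union bound.


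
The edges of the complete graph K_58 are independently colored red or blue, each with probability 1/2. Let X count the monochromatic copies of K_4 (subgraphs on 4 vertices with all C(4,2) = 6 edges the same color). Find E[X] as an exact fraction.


Let X = Σ_S X_S over the C(58, 4) = 424270 subsets S of size 4, where X_S = 1 if the K_4 on S is monochromatic.
For a fixed S, the K_4 on S has C(4, 2) = 6 edges. P[all 6 edges red] = (1/2)^6, and likewise for blue, so P[monochromatic] = 2·(1/2)^6 = 2^{1 − 6} = 1/32.
Summing: E[X] = C(58, 4) · 2^{1 − 6} = 424270 · 1/32 = 212135/16.
Numerically: E[X] ≈ 13258.4375.

E[X] = C(58,4)·2^(1−C(4,2)) = 212135/16 ≈ 13258.4375.


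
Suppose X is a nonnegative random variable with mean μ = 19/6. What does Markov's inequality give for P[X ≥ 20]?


μ = E[X] = 19/6, a = 20.
Markov: P[X ≥ 20] ≤ μ/a = (19/6)/20 = 19/120.
Numerically: ≈ 0.1583.
(Since a = 20 > μ = 3.1667, the bound 19/120 is < 1 and informative.)

P[X ≥ 20] ≤ 19/120 ≈ 0.1583.


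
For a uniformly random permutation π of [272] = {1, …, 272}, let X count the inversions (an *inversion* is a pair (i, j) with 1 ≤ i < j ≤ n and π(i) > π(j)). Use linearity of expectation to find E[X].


Write X = Σ X_I over the C(272, 2) = 36856 pairs i < j, with X_I the indicator of one inversion.
There are 36856 indicators.
For each fixed pair i < j, the values π(i) and π(j) are two distinct elements of {1, …, 272} in uniformly random order; by symmetry P[π(i) > π(j)] = 1/2.
By linearity: E[X] = 36856 · (1/2) = C(272, 2) · (1/2) = 36856/2 = 18428 ≈ 18428.000000.

E[X] = 18428 = 18428.000000.


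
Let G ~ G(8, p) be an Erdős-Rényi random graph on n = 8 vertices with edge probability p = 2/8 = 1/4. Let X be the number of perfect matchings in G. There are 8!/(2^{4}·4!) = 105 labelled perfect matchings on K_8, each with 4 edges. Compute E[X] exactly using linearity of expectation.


K_8 has 8!/(2^{4}·4!) = 105 labelled perfect matchings.
For each such perfect matching H, let X_H = 1 if all 4 edges of H are present in G. Then P[X_H = 1] = p^{4} = (1/4)^{4} = 1/256.
By linearity: E[X] = Σ_H E[X_H] = 105 · p^{4} = 105 · 1/256 = 105/256.
Numerically: E[X] ≈ 0.410156.

E[X] = 105 · (1/4)^{4} = 105/256 ≈ 0.410156.


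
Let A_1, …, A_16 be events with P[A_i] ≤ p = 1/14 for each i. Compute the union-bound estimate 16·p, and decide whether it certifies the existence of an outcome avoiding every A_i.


Union bound: P[∪_{i=1}^{16} A_i] ≤ Σ_i P[A_i] ≤ 16·p = 16·(1/14) = 8/7.
Numerically: 8/7 ≈ 1.14286.
Is 8/7 < 1? NO.
Since the bound 8/7 is ≥ 1, the union bound is uninformative here; it does NOT by itself certify existence.

16·p = 8/7 ≈ 1.14286; existence NOT certified by the union bound.


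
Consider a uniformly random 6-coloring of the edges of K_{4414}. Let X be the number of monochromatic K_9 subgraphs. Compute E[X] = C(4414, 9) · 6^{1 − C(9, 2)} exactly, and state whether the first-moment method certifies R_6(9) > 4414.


E[X] = C(4414, 9) · 6^{1 − 36} = 1738535657024887384307025382 · 6^{−35} = 1738535657024887384307025382/1719070799748422591028658176.
As a reduced fraction: E[X] = 869267828512443692153512691/859535399874211295514329088 ≈ 1.0113229.
Is E[X] < 1? NO.
Since E[X] ≥ 1, the first-moment bound is inconclusive at n = 4414; it does NOT by itself certify R_6(9) > 4414.

E[X] = 869267828512443692153512691/859535399874211295514329088 ≈ 1.0113229; E[X] ≥ 1; first-moment method inconclusive here.


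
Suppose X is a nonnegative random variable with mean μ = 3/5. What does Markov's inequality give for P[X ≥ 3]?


μ = E[X] = 3/5, a = 3.
Markov: P[X ≥ 3] ≤ μ/a = (3/5)/3 = 1/5.
Numerically: ≈ 0.20000.
(Since a = 3 > μ = 0.60000, the bound 1/5 is < 1 and informative.)

P[X ≥ 3] ≤ 1/5 ≈ 0.20000.


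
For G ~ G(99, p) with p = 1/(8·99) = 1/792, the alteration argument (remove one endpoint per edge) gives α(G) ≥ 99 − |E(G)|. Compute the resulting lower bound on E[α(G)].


E[|E(G)|] = C(99, 2)·p = 4851 · (1/792) = 49/8.
E[α(G)] ≥ n − E[|E(G)|] = 99 − 49/8 = 743/8.
Numerically: ≈ 92.87500.
(This is only a lower bound; the true E[α(G)] may be larger.)

E[α(G)] ≥ 743/8 ≈ 92.87500.


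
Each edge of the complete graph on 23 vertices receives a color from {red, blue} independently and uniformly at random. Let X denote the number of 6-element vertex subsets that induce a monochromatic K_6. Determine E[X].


Let X = Σ_S X_S over the C(23, 6) = 100947 subsets S of size 6, where X_S = 1 if the K_6 on S is monochromatic.
For a fixed S, the K_6 on S has C(6, 2) = 15 edges. P[all 15 edges red] = (1/2)^15, and likewise for blue, so P[monochromatic] = 2·(1/2)^15 = 2^{1 − 15} = 1/16384.
Summing: E[X] = C(23, 6) · 2^{1 − 15} = 100947 · 1/16384 = 100947/16384.
Numerically: E[X] ≈ 6.16132.

E[X] = C(23,6)·2^(1−C(6,2)) = 100947/16384 ≈ 6.16132.


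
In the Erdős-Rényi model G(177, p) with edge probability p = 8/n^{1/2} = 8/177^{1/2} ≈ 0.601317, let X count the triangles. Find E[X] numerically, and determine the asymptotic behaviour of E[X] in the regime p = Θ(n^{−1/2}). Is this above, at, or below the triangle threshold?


Number of potential triangles: C(177, 3) = 908600.
Each occurs with probability p³ ≈ (0.601317)³ ≈ 2.17425292e-01.
By linearity: E[X] = C(177, 3)·p³ ≈ 908600 · 2.17425292e-01 ≈ 197552.620053.
Since α = 1/2 < 1, p = c/n^{1/2} ≫ 1/n is above the triangle threshold p ~ 1/n. Asymptotically E[X] ~ (c³/6)·n^{3(1−α)} = (8³/6)·n^{1.5} → ∞; triangles are abundant w.h.p.

E[X] ≈ 197552.620053; in regime p = Θ(1/n^{1/2}) E[X] diverges (above the triangle threshold p ~ 1/n).


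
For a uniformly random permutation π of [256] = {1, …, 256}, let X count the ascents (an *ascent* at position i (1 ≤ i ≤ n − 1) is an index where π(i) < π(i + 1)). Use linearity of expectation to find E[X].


Write X = Σ X_I over i = 1, …, 255, with X_I the indicator of one ascent.
There are 255 indicators.
For each fixed i, the pair (π(i), π(i+1)) is a uniformly random ordered pair of distinct values from {1, …, 256}; by symmetry P[π(i) < π(i+1)] = 1/2.
By linearity: E[X] = 255 · (1/2) = (256 − 1) · (1/2) = 255/2 ≈ 127.500.

E[X] = 255/2 = 127.500.


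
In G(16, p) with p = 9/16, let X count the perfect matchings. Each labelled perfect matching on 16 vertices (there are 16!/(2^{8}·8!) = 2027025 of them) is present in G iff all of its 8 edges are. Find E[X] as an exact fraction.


K_16 has 16!/(2^{8}·8!) = 2027025 labelled perfect matchings.
For each such perfect matching H, let X_H = 1 if all 8 edges of H are present in G. Then P[X_H = 1] = p^{8} = (9/16)^{8} = 43046721/4294967296.
By linearity: E[X] = Σ_H E[X_H] = 2027025 · p^{8} = 2027025 · 43046721/4294967296 = 87256779635025/4294967296.
Numerically: E[X] ≈ 2.03e+04.

E[X] = 2027025 · (9/16)^{8} = 87256779635025/4294967296 ≈ 2.03e+04.


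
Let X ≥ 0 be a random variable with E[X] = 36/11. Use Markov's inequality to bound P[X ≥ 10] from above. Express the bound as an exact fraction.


μ = E[X] = 36/11, a = 10.
Markov: P[X ≥ 10] ≤ μ/a = (36/11)/10 = 18/55.
Numerically: ≈ 0.3273.
(Since a = 10 > μ = 3.2727, the bound 18/55 is < 1 and informative.)

P[X ≥ 10] ≤ 18/55 ≈ 0.3273.


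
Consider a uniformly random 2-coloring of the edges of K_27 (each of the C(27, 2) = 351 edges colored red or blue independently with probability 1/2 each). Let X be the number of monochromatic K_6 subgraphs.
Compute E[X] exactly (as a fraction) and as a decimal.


Let X = Σ_S X_S over the C(27, 6) = 296010 subsets S of size 6, where X_S = 1 if the K_6 on S is monochromatic.
For a fixed S, the K_6 on S has C(6, 2) = 15 edges. P[all 15 edges red] = (1/2)^15, and likewise for blue, so P[monochromatic] = 2·(1/2)^15 = 2^{1 − 15} = 1/16384.
By linearity: E[X] = C(27, 6) · 2^{1 − 15} = 296010 · 1/16384 = 148005/8192.
Numerically: E[X] ≈ 18.0670.

E[X] = C(27,6)·2^(1−C(6,2)) = 148005/8192 ≈ 18.0670.


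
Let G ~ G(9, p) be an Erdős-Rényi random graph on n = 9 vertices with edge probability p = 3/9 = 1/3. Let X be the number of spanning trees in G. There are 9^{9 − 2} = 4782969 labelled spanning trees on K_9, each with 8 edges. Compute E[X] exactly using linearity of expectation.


K_9 has 9^{9 − 2} = 4782969 labelled spanning trees.
For each such spanning tree H, let X_H = 1 if all 8 edges of H are present in G. Then P[X_H = 1] = p^{8} = (1/3)^{8} = 1/6561.
By linearity of expectation: E[X] = Σ_H E[X_H] = 4782969 · p^{8} = 4782969 · 1/6561 = 729.
Numerically: E[X] ≈ 729.

E[X] = 4782969 · (1/3)^{8} = 729 ≈ 729.


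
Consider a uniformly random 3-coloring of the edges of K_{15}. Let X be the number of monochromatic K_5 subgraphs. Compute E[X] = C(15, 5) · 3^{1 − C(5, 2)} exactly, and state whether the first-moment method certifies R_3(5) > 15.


E[X] = C(15, 5) · 3^{1 − 10} = 3003 · 3^{−9} = 3003/19683.
As a reduced fraction: E[X] = 1001/6561 ≈ 0.1525682.
Is E[X] < 1? YES.
Since E[X] < 1, there exists a 3-coloring of K_{15} with no monochromatic K_5; hence R_3(5) > 15.

E[X] = 1001/6561 ≈ 0.1525682; E[X] < 1, so R_3(5) > 15.


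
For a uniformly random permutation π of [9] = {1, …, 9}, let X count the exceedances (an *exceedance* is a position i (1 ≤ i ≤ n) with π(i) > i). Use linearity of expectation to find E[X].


Write X = Σ_{i=1}^{9} X_i, where X_i = 1_{π(i) > i}.
For each fixed i, π(i) is uniform over {1, …, 9} (marginal of a uniform permutation), so P[π(i) > i] = (n − i)/n. Summing: Σ_{i=1}^{9} (n − i)/n = (0 + 1 + … + 8)/9 = 9(9 − 1)/(2·9) = (9 − 1)/2.
Hence E[X] = Σ_{i=1}^{9} (9 − i)/9 = 4 ≈ 4.0000.

E[X] = 4 = 4.0000.


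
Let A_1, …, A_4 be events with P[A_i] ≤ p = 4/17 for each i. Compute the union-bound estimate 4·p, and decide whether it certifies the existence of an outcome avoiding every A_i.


Union bound: P[∪_{i=1}^{4} A_i] ≤ Σ_i P[A_i] ≤ 4·p = 4·(4/17) = 16/17.
Numerically: 16/17 ≈ 0.9412.
Is 16/17 < 1? YES.
Since P[∪ A_i] ≤ 16/17 < 1, the complement has P[∩ A_i^c] ≥ 1 − 16/17 = 1/17 > 0, so some outcome avoids every A_i.

4·p = 16/17 ≈ 0.9412; existence CERTIFIED by the union bound.


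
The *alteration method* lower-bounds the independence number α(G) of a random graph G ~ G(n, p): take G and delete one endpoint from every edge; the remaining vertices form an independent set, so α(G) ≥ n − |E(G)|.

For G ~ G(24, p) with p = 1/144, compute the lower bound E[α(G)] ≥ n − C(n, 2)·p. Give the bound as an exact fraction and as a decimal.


E[|E(G)|] = C(24, 2)·p = 276 · (1/144) = 23/12.
E[α(G)] ≥ n − E[|E(G)|] = 24 − 23/12 = 265/12.
Numerically: ≈ 22.08333.
(This is only a lower bound; the true E[α(G)] may be larger.)

E[α(G)] ≥ 265/12 ≈ 22.08333.


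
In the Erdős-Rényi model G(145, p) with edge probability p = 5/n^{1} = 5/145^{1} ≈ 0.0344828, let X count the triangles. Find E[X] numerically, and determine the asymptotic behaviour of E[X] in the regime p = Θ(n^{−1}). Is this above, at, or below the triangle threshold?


Number of potential triangles: C(145, 3) = 497640.
Each occurs with probability p³ ≈ (0.0344828)³ ≈ 4.10020911e-05.
By linearity: E[X] = C(145, 3)·p³ ≈ 497640 · 4.10020911e-05 ≈ 20.404281.
Here α = 1, so p = 5/n is exactly at the triangle threshold p ~ 1/n. Asymptotically E[X] → c³/6 = 5³/6 = 125/6 ≈ 20.833333, a bounded constant. In this regime the triangle count is asymptotically Poisson(c³/6).

E[X] ≈ 20.404281; in regime p = Θ(1/n^{1}) E[X] stays bounded (at the triangle threshold p ~ 1/n).


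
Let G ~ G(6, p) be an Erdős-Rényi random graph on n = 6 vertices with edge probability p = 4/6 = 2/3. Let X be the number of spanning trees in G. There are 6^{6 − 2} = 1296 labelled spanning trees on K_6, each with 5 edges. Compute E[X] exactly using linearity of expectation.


K_6 has 6^{6 − 2} = 1296 labelled spanning trees.
For each such spanning tree H, let X_H = 1 if all 5 edges of H are present in G. Then P[X_H = 1] = p^{5} = (2/3)^{5} = 32/243.
Summing the indicators: E[X] = Σ_H E[X_H] = 1296 · p^{5} = 1296 · 32/243 = 512/3.
Numerically: E[X] ≈ 171.

E[X] = 1296 · (2/3)^{5} = 512/3 ≈ 171.


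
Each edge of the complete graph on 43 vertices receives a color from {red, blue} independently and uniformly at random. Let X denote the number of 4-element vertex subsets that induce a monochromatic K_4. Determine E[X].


Let X = Σ_S X_S over the C(43, 4) = 123410 subsets S of size 4, where X_S = 1 if the K_4 on S is monochromatic.
For a fixed S, the K_4 on S has C(4, 2) = 6 edges. P[all 6 edges red] = (1/2)^6, and likewise for blue, so P[monochromatic] = 2·(1/2)^6 = 2^{1 − 6} = 1/32.
Summing: E[X] = C(43, 4) · 2^{1 − 6} = 123410 · 1/32 = 61705/16.
Numerically: E[X] ≈ 3856.56250.

E[X] = C(43,4)·2^(1−C(4,2)) = 61705/16 ≈ 3856.56250.


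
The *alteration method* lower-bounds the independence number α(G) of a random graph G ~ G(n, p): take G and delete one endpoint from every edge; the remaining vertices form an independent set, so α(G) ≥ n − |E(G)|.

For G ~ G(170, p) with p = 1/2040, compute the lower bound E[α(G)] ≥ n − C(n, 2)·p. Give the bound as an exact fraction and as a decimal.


E[|E(G)|] = C(170, 2)·p = 14365 · (1/2040) = 169/24.
E[α(G)] ≥ n − E[|E(G)|] = 170 − 169/24 = 3911/24.
Numerically: ≈ 162.958.
(This is only a lower bound; the true E[α(G)] may be larger.)

E[α(G)] ≥ 3911/24 ≈ 162.958.


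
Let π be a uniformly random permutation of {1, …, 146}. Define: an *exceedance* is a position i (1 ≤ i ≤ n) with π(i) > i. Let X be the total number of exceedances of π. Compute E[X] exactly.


Write X = Σ_{i=1}^{146} X_i, where X_i = 1_{π(i) > i}.
For each fixed i, π(i) is uniform over {1, …, 146} (marginal of a uniform permutation), so P[π(i) > i] = (n − i)/n. Summing: Σ_{i=1}^{146} (n − i)/n = (0 + 1 + … + 145)/146 = 146(146 − 1)/(2·146) = (146 − 1)/2.
Hence E[X] = Σ_{i=1}^{146} (146 − i)/146 = 145/2 ≈ 72.500000.

E[X] = 145/2 = 72.500000.


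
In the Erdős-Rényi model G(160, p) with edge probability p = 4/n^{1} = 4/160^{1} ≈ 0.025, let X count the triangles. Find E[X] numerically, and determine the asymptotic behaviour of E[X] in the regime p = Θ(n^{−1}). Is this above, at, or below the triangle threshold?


Number of potential triangles: C(160, 3) = 669920.
Each occurs with probability p³ ≈ (0.025)³ ≈ 1.5625000e-05.
By linearity: E[X] = C(160, 3)·p³ ≈ 669920 · 1.5625000e-05 ≈ 10.46750.
Here α = 1, so p = 4/n is exactly at the triangle threshold p ~ 1/n. Asymptotically E[X] → c³/6 = 4³/6 = 32/3 ≈ 10.66667, a bounded constant. In this regime the triangle count is asymptotically Poisson(c³/6).

E[X] ≈ 10.46750; in regime p = Θ(1/n^{1}) E[X] stays bounded (at the triangle threshold p ~ 1/n).


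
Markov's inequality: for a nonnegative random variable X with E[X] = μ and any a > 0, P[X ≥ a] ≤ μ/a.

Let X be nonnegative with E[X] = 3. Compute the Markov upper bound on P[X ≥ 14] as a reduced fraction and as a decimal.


μ = E[X] = 3, a = 14.
Markov: P[X ≥ 14] ≤ μ/a = (3)/14 = 3/14.
Numerically: ≈ 0.214.
(Since a = 14 > μ = 3.000, the bound 3/14 is < 1 and informative.)

P[X ≥ 14] ≤ 3/14 ≈ 0.214.


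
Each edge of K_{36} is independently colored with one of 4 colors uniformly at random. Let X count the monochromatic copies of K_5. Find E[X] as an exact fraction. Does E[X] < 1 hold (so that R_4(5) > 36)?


E[X] = C(36, 5) · 4^{1 − 10} = 376992 · 4^{−9} = 376992/262144.
As a reduced fraction: E[X] = 11781/8192 ≈ 1.438110.
Is E[X] < 1? NO.
Since E[X] ≥ 1, the first-moment bound is inconclusive at n = 36; it does NOT by itself certify R_4(5) > 36.

E[X] = 11781/8192 ≈ 1.438110; E[X] ≥ 1; first-moment method inconclusive here.


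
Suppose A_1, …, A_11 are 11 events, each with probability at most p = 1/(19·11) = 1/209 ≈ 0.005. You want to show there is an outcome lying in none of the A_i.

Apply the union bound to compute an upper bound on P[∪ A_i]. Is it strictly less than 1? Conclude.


Union bound: P[∪_{i=1}^{11} A_i] ≤ Σ_i P[A_i] ≤ 11·p = 11·(1/209) = 1/19.
Numerically: 1/19 ≈ 0.053.
Is 1/19 < 1? YES.
Since P[∪ A_i] ≤ 1/19 < 1, the complement has P[∩ A_i^c] ≥ 1 − 1/19 = 18/19 > 0, so some outcome avoids every A_i.

11·p = 1/19 ≈ 0.053; existence CERTIFIED by the union bound.


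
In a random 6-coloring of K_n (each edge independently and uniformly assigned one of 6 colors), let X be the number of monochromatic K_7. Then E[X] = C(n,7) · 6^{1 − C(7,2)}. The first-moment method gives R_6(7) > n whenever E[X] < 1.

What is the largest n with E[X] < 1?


We need C(n, 7) · 6^{1 − 21} < 1, i.e. C(n, 7) < 6^{21 − 1} = 3656158440062976.
Check values of n near the boundary:
  n = 565: C(565, 7) = 3513212521235560; 3513212521235560 < 3656158440062976? YES
  n = 566: C(566, 7) = 3557206237959440; 3557206237959440 < 3656158440062976? YES
  n = 567: C(567, 7) = 3601671315933933; 3601671315933933 < 3656158440062976? YES
  n = 568: C(568, 7) = 3646611956239704; 3646611956239704 < 3656158440062976? YES
  n = 569: C(569, 7) = 3692032389858348; 3692032389858348 < 3656158440062976? NO
  n = 570: C(570, 7) = 3737936877831720; 3737936877831720 < 3656158440062976? NO
  n = 571: C(571, 7) = 3784329711421830; 3784329711421830 < 3656158440062976? NO
The largest n with C(n, 7) < 3656158440062976 is n = 568 (where E[X] = 16882462760369/16926659444736 ≈ 0.9974). Hence R_6(7) > 568, i.e. R_6(7) ≥ 569.

Largest n = 568; hence R_6(7) > 568.


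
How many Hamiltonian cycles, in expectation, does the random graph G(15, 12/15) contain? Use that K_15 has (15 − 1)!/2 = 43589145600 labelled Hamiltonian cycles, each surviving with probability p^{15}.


K_15 has (15 − 1)!/2 = 43589145600 labelled Hamiltonian cycles.
For each such Hamiltonian cycle H, let X_H = 1 if all 15 edges of H are present in G. Then P[X_H = 1] = p^{15} = (4/5)^{15} = 1073741824/30517578125.
By linearity of expectation: E[X] = Σ_H E[X_H] = 43589145600 · p^{15} = 43589145600 · 1073741824/30517578125 = 1872139548125822976/1220703125.
Numerically: E[X] ≈ 1.53366e+09.

E[X] = 43589145600 · (4/5)^{15} = 1872139548125822976/1220703125 ≈ 1.53366e+09.


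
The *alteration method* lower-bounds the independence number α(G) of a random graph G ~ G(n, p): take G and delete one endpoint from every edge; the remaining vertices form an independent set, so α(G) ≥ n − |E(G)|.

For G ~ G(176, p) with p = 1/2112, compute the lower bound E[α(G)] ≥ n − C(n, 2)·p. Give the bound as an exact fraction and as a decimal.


E[|E(G)|] = C(176, 2)·p = 15400 · (1/2112) = 175/24.
E[α(G)] ≥ n − E[|E(G)|] = 176 − 175/24 = 4049/24.
Numerically: ≈ 168.7083.
(This is only a lower bound; the true E[α(G)] may be larger.)

E[α(G)] ≥ 4049/24 ≈ 168.7083.


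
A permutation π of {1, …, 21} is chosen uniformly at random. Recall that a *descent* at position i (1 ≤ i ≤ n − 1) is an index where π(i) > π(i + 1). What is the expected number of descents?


Write X = Σ X_I over i = 1, …, 20, with X_I the indicator of one descent.
There are 20 indicators.
For each fixed i, the pair (π(i), π(i+1)) is a uniformly random ordered pair of distinct values from {1, …, 21}; by symmetry P[π(i) > π(i+1)] = 1/2.
By linearity: E[X] = 20 · (1/2) = (21 − 1) · (1/2) = 10 ≈ 10.00000.

E[X] = 10 = 10.00000.


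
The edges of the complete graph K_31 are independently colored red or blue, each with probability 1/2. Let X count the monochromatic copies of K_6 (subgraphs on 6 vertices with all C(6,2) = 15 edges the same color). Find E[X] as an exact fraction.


Let X = Σ_S X_S over the C(31, 6) = 736281 subsets S of size 6, where X_S = 1 if the K_6 on S is monochromatic.
For a fixed S, the K_6 on S has C(6, 2) = 15 edges. P[all 15 edges red] = (1/2)^15, and likewise for blue, so P[monochromatic] = 2·(1/2)^15 = 2^{1 − 15} = 1/16384.
By linearity: E[X] = C(31, 6) · 2^{1 − 15} = 736281 · 1/16384 = 736281/16384.
Numerically: E[X] ≈ 44.93903.

E[X] = C(31,6)·2^(1−C(6,2)) = 736281/16384 ≈ 44.93903.


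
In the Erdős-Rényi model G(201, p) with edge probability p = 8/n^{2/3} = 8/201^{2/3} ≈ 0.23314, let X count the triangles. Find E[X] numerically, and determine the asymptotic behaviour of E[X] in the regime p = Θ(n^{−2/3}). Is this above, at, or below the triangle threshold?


Number of potential triangles: C(201, 3) = 1333300.
Each occurs with probability p³ ≈ (0.23314)³ ≈ 1.2672954e-02.
By linearity: E[X] = C(201, 3)·p³ ≈ 1333300 · 1.2672954e-02 ≈ 16896.84909.
Since α = 2/3 < 1, p = c/n^{2/3} ≫ 1/n is above the triangle threshold p ~ 1/n. Asymptotically E[X] ~ (c³/6)·n^{3(1−α)} = (8³/6)·n^{1} → ∞; triangles are abundant w.h.p.

E[X] ≈ 16896.84909; in regime p = Θ(1/n^{2/3}) E[X] diverges (above the triangle threshold p ~ 1/n).


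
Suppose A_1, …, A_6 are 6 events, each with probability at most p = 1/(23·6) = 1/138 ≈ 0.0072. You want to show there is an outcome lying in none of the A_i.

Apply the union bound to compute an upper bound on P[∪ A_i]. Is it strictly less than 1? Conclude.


Union bound: P[∪_{i=1}^{6} A_i] ≤ Σ_i P[A_i] ≤ 6·p = 6·(1/138) = 1/23.
Numerically: 1/23 ≈ 0.0435.
Is 1/23 < 1? YES.
Since P[∪ A_i] ≤ 1/23 < 1, the complement has P[∩ A_i^c] ≥ 1 − 1/23 = 22/23 > 0, so some outcome avoids every A_i.

6·p = 1/23 ≈ 0.0435; existence CERTIFIED by the union bound.
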